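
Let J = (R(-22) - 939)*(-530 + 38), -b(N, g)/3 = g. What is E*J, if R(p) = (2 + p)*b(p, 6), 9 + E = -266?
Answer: -78338700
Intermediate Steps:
E = -275 (E = -9 - 266 = -275)
b(N, g) = -3*g
R(p) = -36 - 18*p (R(p) = (2 + p)*(-3*6) = (2 + p)*(-18) = -36 - 18*p)
J = 284868 (J = ((-36 - 18*(-22)) - 939)*(-530 + 38) = ((-36 + 396) - 939)*(-492) = (360 - 939)*(-492) = -579*(-492) = 284868)
E*J = -275*284868 = -78338700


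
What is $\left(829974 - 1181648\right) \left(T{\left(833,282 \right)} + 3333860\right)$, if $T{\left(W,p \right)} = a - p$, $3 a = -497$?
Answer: $- \frac{3516823346738}{3} \approx -1.1723 \cdot 10^{12}$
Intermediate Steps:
$a = - \frac{497}{3}$ ($a = \frac{1}{3} \left(-497\right) = - \frac{497}{3} \approx -165.67$)
$T{\left(W,p \right)} = - \frac{497}{3} - p$
$\left(829974 - 1181648\right) \left(T{\left(833,282 \right)} + 3333860\right) = \left(829974 - 1181648\right) \left(\left(- \frac{497}{3} - 282\right) + 3333860\right) = - 351674 \left(\left(- \frac{497}{3} - 282\right) + 3333860\right) = - 351674 \left(- \frac{1343}{3} + 3333860\right) = \left(-351674\right) \frac{10000237}{3} = - \frac{3516823346738}{3}$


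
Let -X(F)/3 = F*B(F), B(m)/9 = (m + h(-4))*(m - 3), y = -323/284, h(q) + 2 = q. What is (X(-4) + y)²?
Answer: 4608393878089/80656 ≈ 5.7136e+7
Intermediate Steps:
h(q) = -2 + q
y = -323/284 (y = -323*1/284 = -323/284 ≈ -1.1373)
B(m) = 9*(-6 + m)*(-3 + m) (B(m) = 9*((m + (-2 - 4))*(m - 3)) = 9*((m - 6)*(-3 + m)) = 9*((-6 + m)*(-3 + m)) = 9*(-6 + m)*(-3 + m))
X(F) = -3*F*(162 - 81*F + 9*F²)
(X(-4) + y)² = (27*(-4)*(-18 - 1*(-4)² + 9*(-4)) - 323/284)² = (27*(-4)*(-18 - 1*16 - 36) - 323/284)² = (27*(-4)*(-18 - 16 - 36) - 323/284)² = (27*(-4)*(-70) - 323/284)² = (7560 - 323/284)² = (2146717/284)² = 4608393878089/80656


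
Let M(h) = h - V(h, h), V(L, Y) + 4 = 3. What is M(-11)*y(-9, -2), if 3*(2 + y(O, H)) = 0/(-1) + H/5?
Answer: 64/3 ≈ 21.333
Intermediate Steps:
V(L, Y) = -1 (V(L, Y) = -4 + 3 = -1)
y(O, H) = -2 + H/15 (y(O, H) = -2 + (0/(-1) + H/5)/3 = -2 + (0*(-1) + H*(⅕))/3 = -2 + (0 + H/5)/3 = -2 + (H/5)/3 = -2 + H/15)
M(h) = 1 + h (M(h) = h - 1*(-1) = h + 1 = 1 + h)
M(-11)*y(-9, -2) = (1 - 11)*(-2 + (1/15)*(-2)) = -10*(-2 - 2/15) = -10*(-32/15) = 64/3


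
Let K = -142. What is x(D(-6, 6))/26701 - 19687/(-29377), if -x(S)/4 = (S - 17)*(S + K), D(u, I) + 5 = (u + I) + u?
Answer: 22258315/784395277 ≈ 0.028376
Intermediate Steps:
D(u, I) = -5 + I + 2*u (D(u, I) = -5 + ((u + I) + u) = -5 + ((I + u) + u) = -5 + (I + 2*u) = -5 + I + 2*u)
x(S) = -4*(-142 + S)*(-17 + S) (x(S) = -4*(S - 17)*(S - 142) = -4*(-17 + S)*(-142 + S) = -4*(-142 + S)*(-17 + S))
x(D(-6, 6))/26701 - 19687/(-29377) = (-9656 - 4*(-5 + 6 + 2*(-6))² + 636*(-5 + 6 + 2*(-6)))/26701 - 19687/(-29377) = (-9656 - 4*(-5 + 6 - 12)² + 636*(-5 + 6 - 12))*(1/26701) - 19687*(-1/29377) = (-9656 - 4*(-11)² + 636*(-11))*(1/26701) + 19687/29377 = (-9656 - 4*121 - 6996)*(1/26701) + 19687/29377 = (-9656 - 484 - 6996)*(1/26701) + 19687/29377 = -17136*1/26701 + 19687/29377 = -17136/26701 + 19687/29377 = 22258315/784395277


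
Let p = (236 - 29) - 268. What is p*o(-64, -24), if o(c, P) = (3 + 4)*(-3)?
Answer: 1281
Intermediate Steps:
p = -61 (p = 207 - 268 = -61)
o(c, P) = -21 (o(c, P) = 7*(-3) = -21)
p*o(-64, -24) = -61*(-21) = 1281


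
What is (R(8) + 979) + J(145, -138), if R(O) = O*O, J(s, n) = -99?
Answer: 944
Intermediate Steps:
R(O) = O**2
(R(8) + 979) + J(145, -138) = (8**2 + 979) - 99 = (64 + 979) - 99 = 1043 - 99 = 944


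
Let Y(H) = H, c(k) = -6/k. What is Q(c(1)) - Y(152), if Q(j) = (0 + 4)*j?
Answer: -176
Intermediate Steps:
Q(j) = 4*j
Q(c(1)) - Y(152) = 4*(-6/1) - 1*152 = 4*(-6*1) - 152 = 4*(-6) - 152 = -24 - 152 = -176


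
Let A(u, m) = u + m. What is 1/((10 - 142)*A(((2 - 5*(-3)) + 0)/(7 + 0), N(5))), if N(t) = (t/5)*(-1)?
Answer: -7/1320 ≈ -0.0053030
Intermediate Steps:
N(t) = -t/5 (N(t) = (t*(⅕))*(-1) = (t/5)*(-1) = -t/5)
A(u, m) = m + u
1/((10 - 142)*A(((2 - 5*(-3)) + 0)/(7 + 0), N(5))) = 1/((10 - 142)*(-⅕*5 + ((2 - 5*(-3)) + 0)/(7 + 0))) = 1/(-132*(-1 + ((2 + 15) + 0)/7)) = 1/(-132*(-1 + (17 + 0)*(⅐))) = 1/(-132*(-1 + 17*(⅐))) = 1/(-132*(-1 + 17/7)) = 1/(-132*10/7) = 1/(-1320/7) = -7/1320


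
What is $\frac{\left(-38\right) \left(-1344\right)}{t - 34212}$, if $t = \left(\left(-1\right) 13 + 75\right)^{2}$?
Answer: $- \frac{1596}{949} \approx -1.6818$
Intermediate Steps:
$t = 3844$ ($t = \left(-13 + 75\right)^{2} = 62^{2} = 3844$)
$\frac{\left(-38\right) \left(-1344\right)}{t - 34212} = \frac{\left(-38\right) \left(-1344\right)}{3844 - 34212} = \frac{51072}{-30368} = 51072 \left(- \frac{1}{30368}\right) = - \frac{1596}{949}$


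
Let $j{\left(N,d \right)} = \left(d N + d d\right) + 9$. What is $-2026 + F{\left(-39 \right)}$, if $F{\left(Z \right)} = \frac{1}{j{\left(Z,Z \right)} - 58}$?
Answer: $- \frac{6063817}{2993} \approx -2026.0$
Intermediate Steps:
$j{\left(N,d \right)} = 9 + d^{2} + N d$ ($j{\left(N,d \right)} = \left(N d + d^{2}\right) + 9 = \left(d^{2} + N d\right) + 9 = 9 + d^{2} + N d$)
$F{\left(Z \right)} = \frac{1}{-49 + 2 Z^{2}}$ ($F{\left(Z \right)} = \frac{1}{\left(9 + Z^{2} + Z Z\right) - 58} = \frac{1}{\left(9 + Z^{2} + Z^{2}\right) - 58} = \frac{1}{\left(9 + 2 Z^{2}\right) - 58} = \frac{1}{-49 + 2 Z^{2}}$)
$-2026 + F{\left(-39 \right)} = -2026 + \frac{1}{-49 + 2 \left(-39\right)^{2}} = -2026 + \frac{1}{-49 + 2 \cdot 1521} = -2026 + \frac{1}{-49 + 3042} = -2026 + \frac{1}{2993} = - \frac{6063817}{2993}$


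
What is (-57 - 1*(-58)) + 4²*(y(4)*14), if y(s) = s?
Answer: 897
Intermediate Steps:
(-57 - 1*(-58)) + 4²*(y(4)*14) = (-57 - 1*(-58)) + 4²*(4*14) = (-57 + 58) + 16*56 = 1 + 896 = 897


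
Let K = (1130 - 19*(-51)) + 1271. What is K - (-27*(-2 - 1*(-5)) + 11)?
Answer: 3440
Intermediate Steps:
K = 3370 (K = (1130 + 969) + 1271 = 2099 + 1271 = 3370)
K - (-27*(-2 - 1*(-5)) + 11) = 3370 - (-27*(-2 - 1*(-5)) + 11) = 3370 - (-27*(-2 + 5) + 11) = 3370 - (-27*3 + 11) = 3370 - (-81 + 11) = 3370 - 1*(-70) = 3370 + 70 = 3440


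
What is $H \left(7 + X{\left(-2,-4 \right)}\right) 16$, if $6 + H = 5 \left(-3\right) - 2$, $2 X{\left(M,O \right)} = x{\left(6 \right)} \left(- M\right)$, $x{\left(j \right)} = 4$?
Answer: $-4048$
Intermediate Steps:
$X{\left(M,O \right)} = - 2 M$ ($X{\left(M,O \right)} = \frac{4 \left(- M\right)}{2} = \frac{\left(-4\right) M}{2} = - 2 M$)
$H = -23$ ($H = -6 + \left(5 \left(-3\right) - 2\right) = -6 - 17 = -23$)
$H \left(7 + X{\left(-2,-4 \right)}\right) 16 = - 23 \left(7 - -4\right) 16 = - 23 \left(7 + 4\right) 16 = \left(-23\right) 11 \cdot 16 = \left(-253\right) 16 = -4048$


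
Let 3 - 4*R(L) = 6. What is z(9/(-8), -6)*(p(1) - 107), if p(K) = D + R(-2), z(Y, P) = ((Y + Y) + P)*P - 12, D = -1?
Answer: -32625/8 ≈ -4078.1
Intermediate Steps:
z(Y, P) = -12 + P*(P + 2*Y) (z(Y, P) = (2*Y + P)*P - 12 = (P + 2*Y)*P - 12 = P*(P + 2*Y) - 12 = -12 + P*(P + 2*Y))
R(L) = -3/4 (R(L) = 3/4 - 1/4*6 = 3/4 - 3/2 = -3/4)
p(K) = -7/4 (p(K) = -1 - 3/4 = -7/4)
z(9/(-8), -6)*(p(1) - 107) = (-12 + (-6)**2 + 2*(-6)*(9/(-8)))*(-7/4 - 107) = (-12 + 36 + 2*(-6)*(9*(-1/8)))*(-435/4) = (-12 + 36 + 2*(-6)*(-9/8))*(-435/4) = (-12 + 36 + 27/2)*(-435/4) = (75/2)*(-435/4) = -32625/8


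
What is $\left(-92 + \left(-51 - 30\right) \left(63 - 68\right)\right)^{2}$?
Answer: $97969$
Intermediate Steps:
$\left(-92 + \left(-51 - 30\right) \left(63 - 68\right)\right)^{2} = \left(-92 - -405\right)^{2} = \left(-92 + 405\right)^{2} = 313^{2} = 97969$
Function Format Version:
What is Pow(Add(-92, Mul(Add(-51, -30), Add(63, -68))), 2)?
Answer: 97969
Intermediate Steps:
Pow(Add(-92, Mul(Add(-51, -30), Add(63, -68))), 2) = Pow(Add(-92, Mul(-81, -5)), 2) = Pow(Add(-92, 405), 2) = Pow(313, 2) = 97969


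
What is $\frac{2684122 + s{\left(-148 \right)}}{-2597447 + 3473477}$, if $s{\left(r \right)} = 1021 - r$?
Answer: $\frac{895097}{292010} \approx 3.0653$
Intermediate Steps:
$\frac{2684122 + s{\left(-148 \right)}}{-2597447 + 3473477} = \frac{2684122 + \left(1021 - -148\right)}{-2597447 + 3473477} = \frac{2684122 + \left(1021 + 148\right)}{876030} = \left(2684122 + 1169\right) \frac{1}{876030} = 2685291 \cdot \frac{1}{876030} = \frac{895097}{292010}$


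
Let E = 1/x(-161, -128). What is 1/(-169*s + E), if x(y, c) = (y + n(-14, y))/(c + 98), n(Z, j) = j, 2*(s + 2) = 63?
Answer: -322/1605301 ≈ -0.00020059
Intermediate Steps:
s = 59/2 (s = -2 + (½)*63 = -2 + 63/2 = 59/2 ≈ 29.500)
x(y, c) = 2*y/(98 + c) (x(y, c) = (y + y)/(c + 98) = (2*y)/(98 + c) = 2*y/(98 + c))
E = 15/161 (E = 1/(2*(-161)/(98 - 128)) = 1/(2*(-161)/(-30)) = 1/(2*(-161)*(-1/30)) = 1/(161/15) = 15/161 ≈ 0.093168)
1/(-169*s + E) = 1/(-169*59/2 + 15/161) = 1/(-9971/2 + 15/161) = 1/(-1605301/322) = -322/1605301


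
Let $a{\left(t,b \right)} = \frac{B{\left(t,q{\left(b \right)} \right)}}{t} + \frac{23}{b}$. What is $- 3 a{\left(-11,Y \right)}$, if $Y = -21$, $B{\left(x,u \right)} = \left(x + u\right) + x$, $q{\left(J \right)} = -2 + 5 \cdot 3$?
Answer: $\frac{64}{77} \approx 0.83117$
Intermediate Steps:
$q{\left(J \right)} = 13$ ($q{\left(J \right)} = -2 + 15 = 13$)
$B{\left(x,u \right)} = u + 2 x$ ($B{\left(x,u \right)} = \left(u + x\right) + x = u + 2 x$)
$a{\left(t,b \right)} = \frac{23}{b} + \frac{13 + 2 t}{t}$ ($a{\left(t,b \right)} = \frac{13 + 2 t}{t} + \frac{23}{b} = \frac{23}{b} + \frac{13 + 2 t}{t}$)
$- 3 a{\left(-11,Y \right)} = - 3 \left(2 + \frac{13}{-11} + \frac{23}{-21}\right) = - 3 \left(2 + 13 \left(- \frac{1}{11}\right) + 23 \left(- \frac{1}{21}\right)\right) = - 3 \left(2 - \frac{13}{11} - \frac{23}{21}\right) = \left(-3\right) \left(- \frac{64}{231}\right) = \frac{64}{77}$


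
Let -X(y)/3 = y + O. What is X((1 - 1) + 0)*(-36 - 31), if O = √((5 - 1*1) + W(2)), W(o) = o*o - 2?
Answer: 201*√6 ≈ 492.35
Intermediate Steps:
W(o) = -2 + o² (W(o) = o² - 2 = -2 + o²)
O = √6 (O = √((5 - 1*1) + (-2 + 2²)) = √((5 - 1) + (-2 + 4)) = √(4 + 2) = √6 ≈ 2.4495)
X(y) = -3*y - 3*√6 (X(y) = -3*(y + √6) = -3*y - 3*√6)
X((1 - 1) + 0)*(-36 - 31) = (-3*((1 - 1) + 0) - 3*√6)*(-36 - 31) = (-3*(0 + 0) - 3*√6)*(-67) = (-3*0 - 3*√6)*(-67) = (0 - 3*√6)*(-67) = -3*√6*(-67) = 201*√6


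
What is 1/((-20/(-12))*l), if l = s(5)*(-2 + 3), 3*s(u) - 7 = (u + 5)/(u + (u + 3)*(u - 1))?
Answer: 333/1345 ≈ 0.24758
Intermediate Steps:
s(u) = 7/3 + (5 + u)/(3*(u + (-1 + u)*(3 + u))) (s(u) = 7/3 + ((u + 5)/(u + (u + 3)*(u - 1)))/3 = 7/3 + ((5 + u)/(u + (3 + u)*(-1 + u)))/3 = 7/3 + ((5 + u)/(u + (-1 + u)*(3 + u)))/3 = 7/3 + (5 + u)/(3*(u + (-1 + u)*(3 + u))))
l = 269/111 (l = ((-16 + 7*5² + 22*5)/(3*(-3 + 5² + 3*5)))*(-2 + 3) = ((-16 + 7*25 + 110)/(3*(-3 + 25 + 15)))*1 = ((⅓)*(-16 + 175 + 110)/37)*1 = ((⅓)*(1/37)*269)*1 = (269/111)*1 = 269/111 ≈ 2.4234)
1/((-20/(-12))*l) = 1/(-20/(-12)*(269/111)) = 1/(-20*(-1)/12*(269/111)) = 1/(-4*(-5/12)*(269/111)) = 1/((5/3)*(269/111)) = 1/(1345/333) = 333/1345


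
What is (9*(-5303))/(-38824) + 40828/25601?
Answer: 2806965199/993933224 ≈ 2.8241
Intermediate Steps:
(9*(-5303))/(-38824) + 40828/25601 = -47727*(-1/38824) + 40828*(1/25601) = 47727/38824 + 40828/25601 = 2806965199/993933224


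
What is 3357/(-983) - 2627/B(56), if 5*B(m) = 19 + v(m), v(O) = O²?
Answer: -4700608/620273 ≈ -7.5783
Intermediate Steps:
B(m) = 19/5 + m²/5 (B(m) = (19 + m²)/5 = 19/5 + m²/5)
3357/(-983) - 2627/B(56) = 3357/(-983) - 2627/(19/5 + (⅕)*56²) = 3357*(-1/983) - 2627/(19/5 + (⅕)*3136) = -3357/983 - 2627/(19/5 + 3136/5) = -3357/983 - 2627/631 = -4700608/620273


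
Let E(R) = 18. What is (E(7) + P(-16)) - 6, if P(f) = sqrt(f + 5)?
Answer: 12 + I*sqrt(11) ≈ 12.0 + 3.3166*I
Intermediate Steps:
P(f) = sqrt(5 + f)
(E(7) + P(-16)) - 6 = (18 + sqrt(5 - 16)) - 6 = (18 + sqrt(-11)) - 6 = (18 + I*sqrt(11)) - 6 = 12 + I*sqrt(11)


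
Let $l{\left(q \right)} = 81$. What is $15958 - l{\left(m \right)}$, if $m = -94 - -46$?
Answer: $15877$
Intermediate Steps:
$m = -48$ ($m = -94 + 46 = -48$)
$15958 - l{\left(m \right)} = 15958 - 81 = 15877$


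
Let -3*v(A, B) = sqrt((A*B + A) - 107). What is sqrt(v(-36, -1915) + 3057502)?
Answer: sqrt(27517518 - 3*sqrt(68797))/3 ≈ 1748.5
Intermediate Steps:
v(A, B) = -sqrt(-107 + A + A*B)/3 (v(A, B) = -sqrt((A*B + A) - 107)/3 = -sqrt((A + A*B) - 107)/3 = -sqrt(-107 + A + A*B)/3)
sqrt(v(-36, -1915) + 3057502) = sqrt(-sqrt(-107 - 36 - 36*(-1915))/3 + 3057502) = sqrt(-sqrt(-107 - 36 + 68940)/3 + 3057502) = sqrt(-sqrt(68797)/3 + 3057502) = sqrt(3057502 - sqrt(68797)/3)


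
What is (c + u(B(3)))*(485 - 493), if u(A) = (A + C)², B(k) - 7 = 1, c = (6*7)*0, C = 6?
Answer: -1568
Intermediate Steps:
c = 0 (c = 42*0 = 0)
B(k) = 8 (B(k) = 7 + 1 = 8)
u(A) = (6 + A)² (u(A) = (A + 6)² = (6 + A)²)
(c + u(B(3)))*(485 - 493) = (0 + (6 + 8)²)*(485 - 493) = (0 + 14²)*(-8) = (0 + 196)*(-8) = 196*(-8) = -1568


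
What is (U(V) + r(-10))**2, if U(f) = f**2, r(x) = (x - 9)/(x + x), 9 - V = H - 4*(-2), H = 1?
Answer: 361/400 ≈ 0.90250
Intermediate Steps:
V = 0 (V = 9 - (1 - 4*(-2)) = 9 - (1 + 8) = 9 - 1*9 = 9 - 9 = 0)
r(x) = (-9 + x)/(2*x) (r(x) = (-9 + x)/((2*x)) = (-9 + x)*(1/(2*x)) = (-9 + x)/(2*x))
(U(V) + r(-10))**2 = (0**2 + (1/2)*(-9 - 10)/(-10))**2 = (0 + (1/2)*(-1/10)*(-19))**2 = (0 + 19/20)**2 = (19/20)**2 = 361/400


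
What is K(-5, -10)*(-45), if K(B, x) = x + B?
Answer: 675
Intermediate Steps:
K(B, x) = B + x
K(-5, -10)*(-45) = (-5 - 10)*(-45) = -15*(-45) = 675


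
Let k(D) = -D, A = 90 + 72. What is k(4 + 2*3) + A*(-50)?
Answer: -8110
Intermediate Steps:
A = 162
k(4 + 2*3) + A*(-50) = -(4 + 2*3) + 162*(-50) = -(4 + 6) - 8100 = -1*10 - 8100 = -10 - 8100 = -8110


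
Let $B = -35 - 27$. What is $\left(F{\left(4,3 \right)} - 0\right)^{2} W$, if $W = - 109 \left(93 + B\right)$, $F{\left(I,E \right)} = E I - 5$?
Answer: $-165571$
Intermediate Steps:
$F{\left(I,E \right)} = -5 + E I$
$B = -62$ ($B = -35 - 27 = -62$)
$W = -3379$ ($W = - 109 \left(93 - 62\right) = \left(-109\right) 31 = -3379$)
$\left(F{\left(4,3 \right)} - 0\right)^{2} W = \left(\left(-5 + 3 \cdot 4\right) - 0\right)^{2} \left(-3379\right) = \left(\left(-5 + 12\right) + \left(-1 + 1\right)\right)^{2} \left(-3379\right) = \left(7 + 0\right)^{2} \left(-3379\right) = 7^{2} \left(-3379\right) = 49 \left(-3379\right) = -165571$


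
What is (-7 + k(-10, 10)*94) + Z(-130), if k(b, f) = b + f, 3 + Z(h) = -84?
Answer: -94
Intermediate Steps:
Z(h) = -87 (Z(h) = -3 - 84 = -87)
(-7 + k(-10, 10)*94) + Z(-130) = (-7 + (-10 + 10)*94) - 87 = (-7 + 0*94) - 87 = (-7 + 0) - 87 = -7 - 87 = -94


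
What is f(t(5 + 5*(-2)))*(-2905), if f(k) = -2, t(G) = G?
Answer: 5810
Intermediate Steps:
f(t(5 + 5*(-2)))*(-2905) = -2*(-2905) = 5810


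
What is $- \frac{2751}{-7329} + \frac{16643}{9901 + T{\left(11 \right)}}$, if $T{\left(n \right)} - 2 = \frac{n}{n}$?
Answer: $\frac{7105831}{3456496} \approx 2.0558$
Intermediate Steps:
$T{\left(n \right)} = 3$ ($T{\left(n \right)} = 2 + \frac{n}{n} = 2 + 1 = 3$)
$- \frac{2751}{-7329} + \frac{16643}{9901 + T{\left(11 \right)}} = - \frac{2751}{-7329} + \frac{16643}{9901 + 3} = \left(-2751\right) \left(- \frac{1}{7329}\right) + \frac{16643}{9904} = \frac{131}{349} + 16643 \cdot \frac{1}{9904} = \frac{131}{349} + \frac{16643}{9904} = \frac{7105831}{3456496}$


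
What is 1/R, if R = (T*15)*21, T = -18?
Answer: -1/5670 ≈ -0.00017637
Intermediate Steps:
R = -5670 (R = -18*15*21 = -270*21 = -5670)
1/R = 1/(-5670) = -1/5670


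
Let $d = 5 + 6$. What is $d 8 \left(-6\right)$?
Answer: $-528$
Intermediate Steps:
$d = 11$
$d 8 \left(-6\right) = 11 \cdot 8 \left(-6\right) = 88 \left(-6\right) = -528$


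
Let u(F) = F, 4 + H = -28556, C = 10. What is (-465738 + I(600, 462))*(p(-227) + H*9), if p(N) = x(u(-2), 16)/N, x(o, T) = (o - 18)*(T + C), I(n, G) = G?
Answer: 27147719326560/227 ≈ 1.1959e+11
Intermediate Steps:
H = -28560 (H = -4 - 28556 = -28560)
x(o, T) = (-18 + o)*(10 + T) (x(o, T) = (o - 18)*(T + 10) = (-18 + o)*(10 + T))
p(N) = -520/N (p(N) = (-180 - 18*16 + 10*(-2) + 16*(-2))/N = (-180 - 288 - 20 - 32)/N = -520/N)
(-465738 + I(600, 462))*(p(-227) + H*9) = (-465738 + 462)*(-520/(-227) - 28560*9) = -465276*(-520*(-1/227) - 257040) = -465276*(520/227 - 257040) = -465276*(-58347560/227) = 27147719326560/227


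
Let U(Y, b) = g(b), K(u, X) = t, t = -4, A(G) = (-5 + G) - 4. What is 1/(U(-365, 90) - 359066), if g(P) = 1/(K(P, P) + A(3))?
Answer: -10/3590661 ≈ -2.7850e-6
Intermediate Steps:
A(G) = -9 + G
K(u, X) = -4
g(P) = -⅒ (g(P) = 1/(-4 + (-9 + 3)) = 1/(-4 - 6) = 1/(-10) = -⅒)
U(Y, b) = -⅒
1/(U(-365, 90) - 359066) = 1/(-⅒ - 359066) = 1/(-3590661/10) = -10/3590661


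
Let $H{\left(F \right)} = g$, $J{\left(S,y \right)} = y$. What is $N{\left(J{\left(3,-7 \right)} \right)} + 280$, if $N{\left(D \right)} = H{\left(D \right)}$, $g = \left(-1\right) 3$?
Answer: $277$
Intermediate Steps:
$g = -3$
$H{\left(F \right)} = -3$
$N{\left(D \right)} = -3$
$N{\left(J{\left(3,-7 \right)} \right)} + 280 = -3 + 280 = 277$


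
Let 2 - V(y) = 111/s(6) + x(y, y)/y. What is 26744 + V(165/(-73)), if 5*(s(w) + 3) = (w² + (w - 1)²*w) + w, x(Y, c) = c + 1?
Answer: 260336357/9735 ≈ 26742.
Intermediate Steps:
x(Y, c) = 1 + c
s(w) = -3 + w/5 + w²/5 + w*(-1 + w)²/5 (s(w) = -3 + ((w² + (w - 1)²*w) + w)/5 = -3 + ((w² + (-1 + w)²*w) + w)/5 = -3 + ((w² + w*(-1 + w)²) + w)/5 = -3 + (w + w² + w*(-1 + w)²)/5 = -3 + (w/5 + w²/5 + w*(-1 + w)²/5) = -3 + w/5 + w²/5 + w*(-1 + w)²/5)
V(y) = -67/59 - (1 + y)/y (V(y) = 2 - (111/(-3 - ⅕*6² + (⅕)*6³ + (⅖)*6) + (1 + y)/y) = 2 - (111/(-3 - ⅕*36 + (⅕)*216 + 12/5) + (1 + y)/y) = 2 - (111/(-3 - 36/5 + 216/5 + 12/5) + (1 + y)/y) = 2 - (111/(177/5) + (1 + y)/y) = 2 - (111*(5/177) + (1 + y)/y) = 2 - (185/59 + (1 + y)/y) = 2 + (-185/59 - (1 + y)/y) = -67/59 - (1 + y)/y)
26744 + V(165/(-73)) = 26744 + (-126/59 - 1/(165/(-73))) = 26744 + (-126/59 - 1/(165*(-1/73))) = 26744 + (-126/59 - 1/(-165/73)) = 26744 + (-126/59 - 1*(-73/165)) = 26744 + (-126/59 + 73/165) = 26744 - 16483/9735 = 260336357/9735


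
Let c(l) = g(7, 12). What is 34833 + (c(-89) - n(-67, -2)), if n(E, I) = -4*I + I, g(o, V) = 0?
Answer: 34827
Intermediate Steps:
c(l) = 0
n(E, I) = -3*I
34833 + (c(-89) - n(-67, -2)) = 34833 + (0 - (-3)*(-2)) = 34833 + (0 - 1*6) = 34833 + (0 - 6) = 34833 - 6 = 34827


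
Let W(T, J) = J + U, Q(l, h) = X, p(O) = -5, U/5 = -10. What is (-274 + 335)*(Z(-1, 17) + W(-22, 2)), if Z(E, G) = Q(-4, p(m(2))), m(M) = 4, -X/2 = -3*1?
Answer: -2562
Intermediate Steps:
U = -50 (U = 5*(-10) = -50)
X = 6 (X = -(-6) = -2*(-3) = 6)
Q(l, h) = 6
Z(E, G) = 6
W(T, J) = -50 + J (W(T, J) = J - 50 = -50 + J)
(-274 + 335)*(Z(-1, 17) + W(-22, 2)) = (-274 + 335)*(6 + (-50 + 2)) = 61*(6 - 48) = 61*(-42) = -2562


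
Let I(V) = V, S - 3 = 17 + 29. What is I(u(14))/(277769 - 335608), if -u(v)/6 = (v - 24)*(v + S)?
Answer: -3780/57839 ≈ -0.065354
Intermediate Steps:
S = 49 (S = 3 + (17 + 29) = 3 + 46 = 49)
u(v) = -6*(-24 + v)*(49 + v) (u(v) = -6*(v - 24)*(v + 49) = -6*(-24 + v)*(49 + v))
I(u(14))/(277769 - 335608) = (7056 - 150*14 - 6*14²)/(277769 - 335608) = (7056 - 2100 - 6*196)/(-57839) = (7056 - 2100 - 1176)*(-1/57839) = 3780*(-1/57839) = -3780/57839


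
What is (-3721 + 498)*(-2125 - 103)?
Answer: 7180844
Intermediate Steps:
(-3721 + 498)*(-2125 - 103) = -3223*(-2228) = 7180844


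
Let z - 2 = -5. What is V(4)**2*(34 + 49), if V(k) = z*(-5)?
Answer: 18675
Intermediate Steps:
z = -3 (z = 2 - 5 = -3)
V(k) = 15 (V(k) = -3*(-5) = 15)
V(4)**2*(34 + 49) = 15**2*(34 + 49) = 225*83 = 18675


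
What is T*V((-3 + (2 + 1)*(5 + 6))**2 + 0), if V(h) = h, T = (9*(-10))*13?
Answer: -1053000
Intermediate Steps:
T = -1170 (T = -90*13 = -1170)
T*V((-3 + (2 + 1)*(5 + 6))**2 + 0) = -1170*((-3 + (2 + 1)*(5 + 6))**2 + 0) = -1170*((-3 + 3*11)**2 + 0) = -1170*((-3 + 33)**2 + 0) = -1170*(30**2 + 0) = -1170*(900 + 0) = -1170*900 = -1053000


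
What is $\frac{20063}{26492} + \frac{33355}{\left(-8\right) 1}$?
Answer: $- \frac{220870039}{52984} \approx -4168.6$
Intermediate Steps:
$\frac{20063}{26492} + \frac{33355}{\left(-8\right) 1} = 20063 \cdot \frac{1}{26492} + \frac{33355}{-8} = \frac{20063}{26492} + 33355 \left(- \frac{1}{8}\right) = \frac{20063}{26492} - \frac{33355}{8} = - \frac{220870039}{52984}$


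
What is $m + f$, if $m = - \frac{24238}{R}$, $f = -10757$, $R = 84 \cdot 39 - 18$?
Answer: $- \frac{17535272}{1629} \approx -10764.0$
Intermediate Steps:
$R = 3258$ ($R = 3276 - 18 = 3258$)
$m = - \frac{12119}{1629}$ ($m = - \frac{24238}{3258} = \left(-24238\right) \frac{1}{3258} = - \frac{12119}{1629} \approx -7.4395$)
$m + f = - \frac{12119}{1629} - 10757 = - \frac{17535272}{1629}$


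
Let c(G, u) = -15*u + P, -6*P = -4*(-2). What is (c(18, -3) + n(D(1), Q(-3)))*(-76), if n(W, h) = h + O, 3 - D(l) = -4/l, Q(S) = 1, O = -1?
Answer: -9956/3 ≈ -3318.7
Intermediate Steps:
P = -4/3 (P = -(-2)*(-2)/3 = -⅙*8 = -4/3 ≈ -1.3333)
c(G, u) = -4/3 - 15*u (c(G, u) = -15*u - 4/3 = -4/3 - 15*u)
D(l) = 3 + 4/l (D(l) = 3 - (-4)/l = 3 + 4/l)
n(W, h) = -1 + h (n(W, h) = h - 1 = -1 + h)
(c(18, -3) + n(D(1), Q(-3)))*(-76) = ((-4/3 - 15*(-3)) + (-1 + 1))*(-76) = ((-4/3 + 45) + 0)*(-76) = (131/3 + 0)*(-76) = (131/3)*(-76) = -9956/3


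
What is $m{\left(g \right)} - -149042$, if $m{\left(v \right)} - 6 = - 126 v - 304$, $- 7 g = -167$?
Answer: $145738$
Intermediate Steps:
$g = \frac{167}{7}$ ($g = \left(- \frac{1}{7}\right) \left(-167\right) = \frac{167}{7} \approx 23.857$)
$m{\left(v \right)} = -298 - 126 v$ ($m{\left(v \right)} = 6 - \left(304 + 126 v\right) = -298 - 126 v$)
$m{\left(g \right)} - -149042 = \left(-298 - 3006\right) - -149042 = \left(-298 - 3006\right) + 149042 = -3304 + 149042 = 145738$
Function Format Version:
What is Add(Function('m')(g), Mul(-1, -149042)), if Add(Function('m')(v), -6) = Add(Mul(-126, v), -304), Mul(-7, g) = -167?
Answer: 145738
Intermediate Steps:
g = Rational(167, 7) (g = Mul(Rational(-1, 7), -167) = Rational(167, 7) ≈ 23.857)
Function('m')(v) = Add(-298, Mul(-126, v)) (Function('m')(v) = Add(6, Add(Mul(-126, v), -304)) = Add(6, Add(-304, Mul(-126, v))) = Add(-298, Mul(-126, v)))
Add(Function('m')(g), Mul(-1, -149042)) = Add(Add(-298, Mul(-126, Rational(167, 7))), Mul(-1, -149042)) = Add(Add(-298, -3006), 149042) = Add(-3304, 149042) = 145738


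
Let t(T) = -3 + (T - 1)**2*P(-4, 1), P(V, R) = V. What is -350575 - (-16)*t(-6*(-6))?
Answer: -429023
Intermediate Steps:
t(T) = -3 - 4*(-1 + T)**2 (t(T) = -3 + (T - 1)**2*(-4) = -3 + (-1 + T)**2*(-4) = -3 - 4*(-1 + T)**2)
-350575 - (-16)*t(-6*(-6)) = -350575 - (-16)*(-3 - 4*(-1 - 6*(-6))**2) = -350575 - (-16)*(-3 - 4*(-1 + 36)**2) = -350575 - (-16)*(-3 - 4*35**2) = -350575 - (-16)*(-3 - 4*1225) = -350575 - (-16)*(-3 - 4900) = -350575 - (-16)*(-4903) = -350575 - 1*78448 = -350575 - 78448 = -429023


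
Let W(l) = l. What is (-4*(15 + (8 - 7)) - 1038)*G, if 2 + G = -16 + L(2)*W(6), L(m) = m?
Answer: 6612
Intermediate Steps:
G = -6 (G = -2 + (-16 + 2*6) = -2 + (-16 + 12) = -2 - 4 = -6)
(-4*(15 + (8 - 7)) - 1038)*G = (-4*(15 + (8 - 7)) - 1038)*(-6) = (-4*(15 + 1) - 1038)*(-6) = (-4*16 - 1038)*(-6) = (-64 - 1038)*(-6) = -1102*(-6) = 6612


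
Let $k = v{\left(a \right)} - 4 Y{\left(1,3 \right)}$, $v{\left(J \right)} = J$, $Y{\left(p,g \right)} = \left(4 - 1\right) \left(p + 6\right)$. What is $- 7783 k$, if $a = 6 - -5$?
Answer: $568159$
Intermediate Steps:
$Y{\left(p,g \right)} = 18 + 3 p$ ($Y{\left(p,g \right)} = 3 \left(6 + p\right) = 18 + 3 p$)
$a = 11$ ($a = 6 + 5 = 11$)
$k = -73$ ($k = 11 - 4 \left(18 + 3 \cdot 1\right) = 11 - 4 \left(18 + 3\right) = 11 - 84 = -73$)
$- 7783 k = \left(-7783\right) \left(-73\right) = 568159$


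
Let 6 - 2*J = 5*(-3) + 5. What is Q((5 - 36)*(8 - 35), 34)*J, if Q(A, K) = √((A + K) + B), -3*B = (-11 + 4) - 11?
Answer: 8*√877 ≈ 236.91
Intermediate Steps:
B = 6 (B = -((-11 + 4) - 11)/3 = -(-7 - 11)/3 = -⅓*(-18) = 6)
J = 8 (J = 3 - (5*(-3) + 5)/2 = 3 - (-15 + 5)/2 = 3 - ½*(-10) = 3 + 5 = 8)
Q(A, K) = √(6 + A + K) (Q(A, K) = √((A + K) + 6) = √(6 + A + K))
Q((5 - 36)*(8 - 35), 34)*J = √(6 + (5 - 36)*(8 - 35) + 34)*8 = √(6 - 31*(-27) + 34)*8 = √(6 + 837 + 34)*8 = √877*8 = 8*√877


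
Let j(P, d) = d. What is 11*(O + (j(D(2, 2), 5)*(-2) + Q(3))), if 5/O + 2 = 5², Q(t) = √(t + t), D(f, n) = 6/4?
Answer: -2475/23 + 11*√6 ≈ -80.664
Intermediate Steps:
D(f, n) = 3/2 (D(f, n) = 6*(¼) = 3/2)
Q(t) = √2*√t (Q(t) = √(2*t) = √2*√t)
O = 5/23 (O = 5/(-2 + 5²) = 5/(-2 + 25) = 5/23 ≈ 0.21739)
11*(O + (j(D(2, 2), 5)*(-2) + Q(3))) = 11*(5/23 + (5*(-2) + √2*√3)) = 11*(5/23 + (-10 + √6)) = 11*(-225/23 + √6) = -2475/23 + 11*√6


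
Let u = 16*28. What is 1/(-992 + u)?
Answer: -1/544 ≈ -0.0018382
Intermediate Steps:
u = 448
1/(-992 + u) = 1/(-992 + 448) = 1/(-544) = -1/544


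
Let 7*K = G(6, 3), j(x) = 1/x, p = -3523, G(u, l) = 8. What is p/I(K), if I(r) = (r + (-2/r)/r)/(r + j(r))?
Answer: 1592396/87 ≈ 18303.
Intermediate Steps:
K = 8/7 (K = (1/7)*8 = 8/7 ≈ 1.1429)
I(r) = (r - 2/r**2)/(r + 1/r) (I(r) = (r + (-2/r)/r)/(r + 1/r) = (r - 2/r**2)/(r + 1/r))
p/I(K) = -3523*(8/7 + (8/7)**3)/(-2 + (8/7)**3) = -3523*(8/7 + 512/343)/(-2 + 512/343) = -3523/(-174/343/(904/343)) = -3523/((343/904)*(-174/343)) = -3523/(-87/452) = -3523*(-452/87) = 1592396/87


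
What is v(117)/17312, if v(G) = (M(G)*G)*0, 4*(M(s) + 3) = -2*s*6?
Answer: 0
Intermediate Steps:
M(s) = -3 - 3*s (M(s) = -3 + (-2*s*6)/4 = -3 + (-12*s)/4 = -3 - 3*s)
v(G) = 0 (v(G) = ((-3 - 3*G)*G)*0 = (G*(-3 - 3*G))*0 = 0)
v(117)/17312 = 0/17312 = 0*(1/17312) = 0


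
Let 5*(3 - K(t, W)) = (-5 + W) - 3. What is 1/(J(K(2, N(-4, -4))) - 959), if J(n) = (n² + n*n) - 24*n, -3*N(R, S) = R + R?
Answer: -225/230293 ≈ -0.00097702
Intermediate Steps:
N(R, S) = -2*R/3 (N(R, S) = -(R + R)/3 = -2*R/3)
K(t, W) = 23/5 - W/5 (K(t, W) = 3 - ((-5 + W) - 3)/5 = 3 - (-8 + W)/5 = 3 + (8/5 - W/5) = 23/5 - W/5)
J(n) = -24*n + 2*n² (J(n) = (n² + n²) - 24*n = 2*n² - 24*n = -24*n + 2*n²)
1/(J(K(2, N(-4, -4))) - 959) = 1/(2*(23/5 - (-2)*(-4)/15)*(-12 + (23/5 - (-2)*(-4)/15)) - 959) = 1/(2*(23/5 - ⅕*8/3)*(-12 + (23/5 - ⅕*8/3)) - 959) = 1/(2*(23/5 - 8/15)*(-12 + (23/5 - 8/15)) - 959) = 1/(2*(61/15)*(-12 + 61/15) - 959) = 1/(2*(61/15)*(-119/15) - 959) = 1/(-14518/225 - 959) = 1/(-230293/225) = -225/230293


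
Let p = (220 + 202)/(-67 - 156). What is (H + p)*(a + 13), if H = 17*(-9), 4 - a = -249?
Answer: -9187906/223 ≈ -41201.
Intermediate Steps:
a = 253 (a = 4 - 1*(-249) = 4 + 249 = 253)
p = -422/223 (p = 422/(-223) = 422*(-1/223) = -422/223 ≈ -1.8924)
H = -153
(H + p)*(a + 13) = (-153 - 422/223)*(253 + 13) = -34541/223*266 = -9187906/223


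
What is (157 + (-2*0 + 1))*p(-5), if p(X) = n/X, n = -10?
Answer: 316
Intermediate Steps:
p(X) = -10/X
(157 + (-2*0 + 1))*p(-5) = (157 + (-2*0 + 1))*(-10/(-5)) = (157 + (0 + 1))*(-10*(-1/5)) = (157 + 1)*2 = 158*2 = 316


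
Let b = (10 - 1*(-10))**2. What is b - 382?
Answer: 18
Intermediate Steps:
b = 400 (b = (10 + 10)**2 = 20**2 = 400)
b - 382 = 400 - 382 = 18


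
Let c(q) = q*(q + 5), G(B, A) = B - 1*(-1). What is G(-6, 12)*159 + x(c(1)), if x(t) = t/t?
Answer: -794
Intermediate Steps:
G(B, A) = 1 + B (G(B, A) = B + 1 = 1 + B)
c(q) = q*(5 + q)
x(t) = 1
G(-6, 12)*159 + x(c(1)) = (1 - 6)*159 + 1 = -5*159 + 1 = -795 + 1 = -794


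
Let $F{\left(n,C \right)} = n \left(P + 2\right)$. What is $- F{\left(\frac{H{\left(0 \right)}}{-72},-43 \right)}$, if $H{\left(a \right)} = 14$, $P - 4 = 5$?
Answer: $\frac{77}{36} \approx 2.1389$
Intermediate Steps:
$P = 9$ ($P = 4 + 5 = 9$)
$F{\left(n,C \right)} = 11 n$ ($F{\left(n,C \right)} = n \left(9 + 2\right) = n 11 = 11 n$)
$- F{\left(\frac{H{\left(0 \right)}}{-72},-43 \right)} = - 11 \frac{14}{-72} = - 11 \cdot 14 \left(- \frac{1}{72}\right) = - \frac{11 \left(-7\right)}{36} = \left(-1\right) \left(- \frac{77}{36}\right) = \frac{77}{36}$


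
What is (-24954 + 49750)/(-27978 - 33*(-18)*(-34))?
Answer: -12398/24087 ≈ -0.51472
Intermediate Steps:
(-24954 + 49750)/(-27978 - 33*(-18)*(-34)) = 24796/(-27978 + 594*(-34)) = 24796/(-27978 - 20196) = 24796/(-48174) = 24796*(-1/48174) = -12398/24087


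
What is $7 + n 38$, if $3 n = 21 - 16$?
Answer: $\frac{211}{3} \approx 70.333$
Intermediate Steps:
$n = \frac{5}{3}$ ($n = \frac{21 - 16}{3} = \frac{1}{3} \cdot 5 = \frac{5}{3} \approx 1.6667$)
$7 + n 38 = 7 + \frac{5}{3} \cdot 38 = 7 + \frac{190}{3} = \frac{211}{3}$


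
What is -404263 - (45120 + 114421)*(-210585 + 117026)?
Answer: 14926092156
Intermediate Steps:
-404263 - (45120 + 114421)*(-210585 + 117026) = -404263 - 159541*(-93559) = -404263 - 1*(-14926496419) = -404263 + 14926496419 = 14926092156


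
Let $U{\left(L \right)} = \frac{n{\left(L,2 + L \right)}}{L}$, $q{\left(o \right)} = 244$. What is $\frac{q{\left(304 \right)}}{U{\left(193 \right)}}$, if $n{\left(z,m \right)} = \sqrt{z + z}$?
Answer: $122 \sqrt{386} \approx 2396.9$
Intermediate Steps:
$n{\left(z,m \right)} = \sqrt{2} \sqrt{z}$ ($n{\left(z,m \right)} = \sqrt{2 z} = \sqrt{2} \sqrt{z}$)
$U{\left(L \right)} = \frac{\sqrt{2}}{\sqrt{L}}$ ($U{\left(L \right)} = \frac{\sqrt{2} \sqrt{L}}{L} = \frac{\sqrt{2}}{\sqrt{L}}$)
$\frac{q{\left(304 \right)}}{U{\left(193 \right)}} = \frac{244}{\sqrt{2} \frac{1}{\sqrt{193}}} = \frac{244}{\sqrt{2} \frac{\sqrt{193}}{193}} = \frac{244}{\frac{1}{193} \sqrt{386}} = 244 \frac{\sqrt{386}}{2} = 122 \sqrt{386}$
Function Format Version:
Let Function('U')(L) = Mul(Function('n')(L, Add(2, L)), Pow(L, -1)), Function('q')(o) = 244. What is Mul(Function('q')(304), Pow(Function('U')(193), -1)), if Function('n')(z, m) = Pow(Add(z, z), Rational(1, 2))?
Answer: Mul(122, Pow(386, Rational(1, 2))) ≈ 2396.9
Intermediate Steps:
Function('n')(z, m) = Mul(Pow(2, Rational(1, 2)), Pow(z, Rational(1, 2))) (Function('n')(z, m) = Pow(Mul(2, z), Rational(1, 2)) = Mul(Pow(2, Rational(1, 2)), Pow(z, Rational(1, 2))))
Function('U')(L) = Mul(Pow(2, Rational(1, 2)), Pow(L, Rational(-1, 2))) (Function('U')(L) = Mul(Mul(Pow(2, Rational(1, 2)), Pow(L, Rational(1, 2))), Pow(L, -1)) = Mul(Pow(2, Rational(1, 2)), Pow(L, Rational(-1, 2))))
Mul(Function('q')(304), Pow(Function('U')(193), -1)) = Mul(244, Pow(Mul(Pow(2, Rational(1, 2)), Pow(193, Rational(-1, 2))), -1)) = Mul(244, Pow(Mul(Pow(2, Rational(1, 2)), Mul(Rational(1, 193), Pow(193, Rational(1, 2)))), -1)) = Mul(244, Pow(Mul(Rational(1, 193), Pow(386, Rational(1, 2))), -1)) = Mul(244, Mul(Rational(1, 2), Pow(386, Rational(1, 2)))) = Mul(122, Pow(386, Rational(1, 2)))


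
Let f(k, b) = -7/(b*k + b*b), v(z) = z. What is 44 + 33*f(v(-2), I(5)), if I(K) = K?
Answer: 143/5 ≈ 28.600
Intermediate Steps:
f(k, b) = -7/(b² + b*k) (f(k, b) = -7/(b*k + b²) = -7/(b² + b*k))
44 + 33*f(v(-2), I(5)) = 44 + 33*(-7/(5*(5 - 2))) = 44 + 33*(-7*⅕/3) = 44 + 33*(-7*⅕*⅓) = 44 + 33*(-7/15) = 44 - 77/5 = 143/5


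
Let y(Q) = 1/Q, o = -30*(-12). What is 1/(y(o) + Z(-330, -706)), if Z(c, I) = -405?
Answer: -360/145799 ≈ -0.0024692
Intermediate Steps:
o = 360
1/(y(o) + Z(-330, -706)) = 1/(1/360 - 405) = 1/(-145799/360) = -360/145799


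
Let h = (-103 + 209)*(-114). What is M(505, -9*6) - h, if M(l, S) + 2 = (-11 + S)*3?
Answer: 11887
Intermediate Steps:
M(l, S) = -35 + 3*S (M(l, S) = -2 + (-11 + S)*3 = -2 + (-33 + 3*S) = -35 + 3*S)
h = -12084 (h = 106*(-114) = -12084)
M(505, -9*6) - h = (-35 + 3*(-9*6)) - 1*(-12084) = (-35 + 3*(-54)) + 12084 = (-35 - 162) + 12084 = -197 + 12084 = 11887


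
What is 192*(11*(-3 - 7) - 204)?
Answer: -60288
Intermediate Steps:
192*(11*(-3 - 7) - 204) = 192*(11*(-10) - 204) = 192*(-110 - 204) = 192*(-314) = -60288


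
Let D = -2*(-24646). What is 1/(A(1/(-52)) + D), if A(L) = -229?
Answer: 1/49063 ≈ 2.0382e-5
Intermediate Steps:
D = 49292
1/(A(1/(-52)) + D) = 1/(-229 + 49292) = 1/49063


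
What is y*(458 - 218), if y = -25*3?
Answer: -18000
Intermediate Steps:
y = -75
y*(458 - 218) = -75*(458 - 218) = -75*240 = -18000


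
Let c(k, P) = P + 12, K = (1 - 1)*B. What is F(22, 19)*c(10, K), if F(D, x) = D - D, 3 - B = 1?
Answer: 0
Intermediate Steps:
B = 2 (B = 3 - 1*1 = 3 - 1 = 2)
F(D, x) = 0
K = 0 (K = (1 - 1)*2 = 0*2 = 0)
c(k, P) = 12 + P
F(22, 19)*c(10, K) = 0*(12 + 0) = 0*12 = 0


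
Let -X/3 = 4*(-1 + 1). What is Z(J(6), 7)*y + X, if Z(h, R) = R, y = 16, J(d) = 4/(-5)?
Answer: 112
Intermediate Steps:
J(d) = -4/5 (J(d) = 4*(-1/5) = -4/5)
X = 0 (X = -12*(-1 + 1) = -12*0 = -3*0 = 0)
Z(J(6), 7)*y + X = 7*16 + 0 = 112 + 0 = 112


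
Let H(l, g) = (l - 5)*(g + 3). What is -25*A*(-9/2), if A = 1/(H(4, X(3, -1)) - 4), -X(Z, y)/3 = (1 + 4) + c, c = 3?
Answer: 225/34 ≈ 6.6176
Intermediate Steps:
X(Z, y) = -24 (X(Z, y) = -3*((1 + 4) + 3) = -3*(5 + 3) = -3*8 = -24)
H(l, g) = (-5 + l)*(3 + g)
A = 1/17 (A = 1/((-15 - 5*(-24) + 3*4 - 24*4) - 4) = 1/((-15 + 120 + 12 - 96) - 4) = 1/(21 - 4) = 1/17 ≈ 0.058824)
-25*A*(-9/2) = -25*(-9/2)/17 = -25*(-9*½)/17 = -25*(-9)/(17*2) = -25*(-9/34) = 225/34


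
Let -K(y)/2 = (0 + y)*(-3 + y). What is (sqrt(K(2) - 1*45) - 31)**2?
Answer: (31 - I*sqrt(41))**2 ≈ 920.0 - 396.99*I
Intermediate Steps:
K(y) = -2*y*(-3 + y) (K(y) = -2*(0 + y)*(-3 + y) = -2*y*(-3 + y))
(sqrt(K(2) - 1*45) - 31)**2 = (sqrt(2*2*(3 - 1*2) - 1*45) - 31)**2 = (sqrt(2*2*(3 - 2) - 45) - 31)**2 = (sqrt(2*2*1 - 45) - 31)**2 = (sqrt(4 - 45) - 31)**2 = (sqrt(-41) - 31)**2 = (I*sqrt(41) - 31)**2 = (-31 + I*sqrt(41))**2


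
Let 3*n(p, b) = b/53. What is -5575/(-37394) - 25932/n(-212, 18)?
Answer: -8565688429/37394 ≈ -2.2907e+5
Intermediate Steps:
n(p, b) = b/159 (n(p, b) = (b/53)/3 = b/159)
-5575/(-37394) - 25932/n(-212, 18) = -5575/(-37394) - 25932/((1/159)*18) = -5575*(-1/37394) - 25932/6/53 = 5575/37394 - 25932*53/6 = 5575/37394 - 229066 = -8565688429/37394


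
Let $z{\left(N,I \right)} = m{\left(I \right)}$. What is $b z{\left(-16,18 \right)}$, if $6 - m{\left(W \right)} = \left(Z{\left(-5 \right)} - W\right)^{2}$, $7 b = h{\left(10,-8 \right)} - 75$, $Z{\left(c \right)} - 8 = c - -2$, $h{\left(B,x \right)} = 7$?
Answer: $\frac{11084}{7} \approx 1583.4$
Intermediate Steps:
$Z{\left(c \right)} = 10 + c$ ($Z{\left(c \right)} = 8 + \left(c - -2\right) = 8 + \left(c + 2\right) = 8 + \left(2 + c\right) = 10 + c$)
$b = - \frac{68}{7}$ ($b = \frac{7 - 75}{7} = \frac{1}{7} \left(-68\right) = - \frac{68}{7} \approx -9.7143$)
$m{\left(W \right)} = 6 - \left(5 - W\right)^{2}$ ($m{\left(W \right)} = 6 - \left(\left(10 - 5\right) - W\right)^{2} = 6 - \left(5 - W\right)^{2}$)
$z{\left(N,I \right)} = 6 - \left(-5 + I\right)^{2}$
$b z{\left(-16,18 \right)} = - \frac{68 \left(6 - \left(-5 + 18\right)^{2}\right)}{7} = - \frac{68 \left(6 - 13^{2}\right)}{7} = - \frac{68 \left(6 - 169\right)}{7} = \left(- \frac{68}{7}\right) \left(-163\right) = \frac{11084}{7}$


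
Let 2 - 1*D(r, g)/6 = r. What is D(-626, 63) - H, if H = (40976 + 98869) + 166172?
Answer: -302249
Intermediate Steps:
D(r, g) = 12 - 6*r
H = 306017 (H = 139845 + 166172 = 306017)
D(-626, 63) - H = (12 - 6*(-626)) - 1*306017 = (12 + 3756) - 306017 = 3768 - 306017 = -302249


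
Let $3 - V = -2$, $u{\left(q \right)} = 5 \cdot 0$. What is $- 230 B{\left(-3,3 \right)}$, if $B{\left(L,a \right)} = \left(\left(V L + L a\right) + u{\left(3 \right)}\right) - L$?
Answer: $4830$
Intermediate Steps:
$u{\left(q \right)} = 0$
$V = 5$ ($V = 3 - -2 = 3 + 2 = 5$)
$B{\left(L,a \right)} = 4 L + L a$ ($B{\left(L,a \right)} = \left(\left(5 L + L a\right) + 0\right) - L = \left(5 L + L a\right) - L = 4 L + L a$)
$- 230 B{\left(-3,3 \right)} = - 230 \left(- 3 \left(4 + 3\right)\right) = - 230 \left(\left(-3\right) 7\right) = \left(-230\right) \left(-21\right) = 4830$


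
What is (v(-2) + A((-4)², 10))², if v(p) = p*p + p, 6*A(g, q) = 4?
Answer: 64/9 ≈ 7.1111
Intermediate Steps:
A(g, q) = ⅔ (A(g, q) = (⅙)*4 = ⅔)
v(p) = p + p² (v(p) = p² + p = p + p²)
(v(-2) + A((-4)², 10))² = (-2*(1 - 2) + ⅔)² = (-2*(-1) + ⅔)² = (2 + ⅔)² = (8/3)² = 64/9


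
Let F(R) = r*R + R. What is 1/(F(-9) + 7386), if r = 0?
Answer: 1/7377 ≈ 0.00013556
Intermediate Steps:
F(R) = R (F(R) = 0*R + R = 0 + R = R)
1/(F(-9) + 7386) = 1/(-9 + 7386) = 1/7377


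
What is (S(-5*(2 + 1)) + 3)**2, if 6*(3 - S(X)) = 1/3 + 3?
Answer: 2401/81 ≈ 29.642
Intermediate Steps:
S(X) = 22/9 (S(X) = 3 - (1/3 + 3)/6 = 3 - 1/6*10/3 = 3 - 5/9 = 22/9)
(S(-5*(2 + 1)) + 3)**2 = (22/9 + 3)**2 = (49/9)**2 = 2401/81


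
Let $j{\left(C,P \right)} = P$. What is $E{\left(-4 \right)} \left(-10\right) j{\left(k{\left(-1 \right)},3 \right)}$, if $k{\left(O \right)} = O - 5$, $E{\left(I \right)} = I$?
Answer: $120$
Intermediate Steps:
$k{\left(O \right)} = -5 + O$ ($k{\left(O \right)} = O - 5 = -5 + O$)
$E{\left(-4 \right)} \left(-10\right) j{\left(k{\left(-1 \right)},3 \right)} = \left(-4\right) \left(-10\right) 3 = 40 \cdot 3 = 120$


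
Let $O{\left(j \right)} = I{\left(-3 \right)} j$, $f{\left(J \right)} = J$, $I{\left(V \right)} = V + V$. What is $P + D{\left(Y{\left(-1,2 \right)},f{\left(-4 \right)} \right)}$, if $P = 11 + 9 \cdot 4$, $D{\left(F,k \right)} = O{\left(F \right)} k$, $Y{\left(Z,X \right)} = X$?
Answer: $95$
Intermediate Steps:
$I{\left(V \right)} = 2 V$
$O{\left(j \right)} = - 6 j$ ($O{\left(j \right)} = 2 \left(-3\right) j = - 6 j$)
$D{\left(F,k \right)} = - 6 F k$
$P = 47$ ($P = 11 + 36 = 47$)
$P + D{\left(Y{\left(-1,2 \right)},f{\left(-4 \right)} \right)} = 47 - 12 \left(-4\right) = 47 + 48 = 95$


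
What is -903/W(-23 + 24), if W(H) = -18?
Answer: 301/6 ≈ 50.167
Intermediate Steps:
-903/W(-23 + 24) = -903/(-18) = -903*(-1/18) = 301/6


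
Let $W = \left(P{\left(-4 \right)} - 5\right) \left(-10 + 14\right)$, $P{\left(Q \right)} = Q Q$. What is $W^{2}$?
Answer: $1936$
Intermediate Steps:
$P{\left(Q \right)} = Q^{2}$
$W = 44$ ($W = \left(\left(-4\right)^{2} - 5\right) \left(-10 + 14\right) = \left(16 - 5\right) 4 = 11 \cdot 4 = 44$)
$W^{2} = 44^{2} = 1936$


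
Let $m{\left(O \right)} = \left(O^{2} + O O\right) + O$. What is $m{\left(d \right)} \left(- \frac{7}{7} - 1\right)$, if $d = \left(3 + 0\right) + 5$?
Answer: $-272$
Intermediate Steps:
$d = 8$ ($d = 3 + 5 = 8$)
$m{\left(O \right)} = O + 2 O^{2}$ ($m{\left(O \right)} = \left(O^{2} + O^{2}\right) + O = 2 O^{2} + O = O + 2 O^{2}$)
$m{\left(d \right)} \left(- \frac{7}{7} - 1\right) = 8 \left(1 + 2 \cdot 8\right) \left(- \frac{7}{7} - 1\right) = 8 \left(1 + 16\right) \left(\left(-7\right) \frac{1}{7} - 1\right) = 8 \cdot 17 \left(-1 - 1\right) = 136 \left(-2\right) = -272$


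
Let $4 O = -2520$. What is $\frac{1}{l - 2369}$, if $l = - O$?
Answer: $- \frac{1}{1739} \approx -0.00057504$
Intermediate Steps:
$O = -630$ ($O = \frac{1}{4} \left(-2520\right) = -630$)
$l = 630$ ($l = \left(-1\right) \left(-630\right) = 630$)
$\frac{1}{l - 2369} = \frac{1}{630 - 2369} = \frac{1}{-1739} = - \frac{1}{1739}$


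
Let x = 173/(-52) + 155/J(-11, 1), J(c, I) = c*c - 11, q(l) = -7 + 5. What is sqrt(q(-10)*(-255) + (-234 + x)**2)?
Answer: sqrt(18377016865)/572 ≈ 237.00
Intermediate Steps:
q(l) = -2
J(c, I) = -11 + c**2 (J(c, I) = c**2 - 11 = -11 + c**2)
x = -1097/572 (x = 173/(-52) + 155/(-11 + (-11)**2) = 173*(-1/52) + 155/(-11 + 121) = -173/52 + 155/110 = -173/52 + 155*(1/110) = -173/52 + 31/22 = -1097/572 ≈ -1.9178)
sqrt(q(-10)*(-255) + (-234 + x)**2) = sqrt(-2*(-255) + (-234 - 1097/572)**2) = sqrt(510 + (-134945/572)**2) = sqrt(510 + 18210153025/327184) = sqrt(18377016865/327184) = sqrt(18377016865)/572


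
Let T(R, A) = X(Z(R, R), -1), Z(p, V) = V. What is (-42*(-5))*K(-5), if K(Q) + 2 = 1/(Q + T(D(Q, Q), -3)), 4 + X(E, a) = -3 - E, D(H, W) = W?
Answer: -450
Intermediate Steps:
X(E, a) = -7 - E (X(E, a) = -4 + (-3 - E) = -7 - E)
T(R, A) = -7 - R
K(Q) = -15/7 (K(Q) = -2 + 1/(Q + (-7 - Q)) = -2 + 1/(-7) = -2 - 1/7 = -15/7)
(-42*(-5))*K(-5) = -42*(-5)*(-15/7) = 210*(-15/7) = -450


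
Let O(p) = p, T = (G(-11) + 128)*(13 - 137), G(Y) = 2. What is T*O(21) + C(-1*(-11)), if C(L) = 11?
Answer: -338509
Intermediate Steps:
T = -16120 (T = (2 + 128)*(13 - 137) = 130*(-124) = -16120)
T*O(21) + C(-1*(-11)) = -16120*21 + 11 = -338520 + 11 = -338509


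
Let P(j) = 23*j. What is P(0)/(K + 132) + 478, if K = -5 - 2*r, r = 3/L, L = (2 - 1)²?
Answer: 478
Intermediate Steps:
L = 1 (L = 1² = 1)
r = 3 (r = 3/1 = 3*1 = 3)
K = -11 (K = -5 - 2*3 = -5 - 6 = -11)
P(0)/(K + 132) + 478 = (23*0)/(-11 + 132) + 478 = 0/121 + 478 = (1/121)*0 + 478 = 0 + 478 = 478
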